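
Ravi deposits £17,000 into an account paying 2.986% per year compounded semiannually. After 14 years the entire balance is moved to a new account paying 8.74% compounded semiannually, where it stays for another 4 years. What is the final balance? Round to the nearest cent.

£36,246.40

After 14 years at 2.986%: 17,000 × 1.5142950979 ≈ 25,743.0167.
Then 4 years at 8.74%: 25,743.0167 × 1.4080091197 ≈ 36,246.4022.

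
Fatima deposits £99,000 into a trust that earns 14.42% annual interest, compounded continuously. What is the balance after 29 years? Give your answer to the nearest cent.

A = P·e^(rt) = 99,000·e^(0.1442·29) = 99,000·e^4.1818.
e^4.1818 ≈ 65.48361770604, so A ≈ 6,482,878.1529.

£6,482,878.15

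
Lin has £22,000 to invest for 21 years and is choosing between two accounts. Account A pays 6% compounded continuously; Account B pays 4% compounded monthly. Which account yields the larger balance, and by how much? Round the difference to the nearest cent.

Account A growth factor: e^(0.06·21) = e^1.26 ≈ 3.5254214874; balance ≈ 77,559.2727.
Account B growth factor: (1 + 0.04/12)^252 ≈ 2.3131335105; balance ≈ 50,888.9372.
Account A is larger by 26,670.3355.

Account A, by £26,670.34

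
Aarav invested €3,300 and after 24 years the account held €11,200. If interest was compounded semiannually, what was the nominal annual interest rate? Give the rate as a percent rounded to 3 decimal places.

The 48-period growth factor is 11,200/3,300 = 3.39394.
r/2 = 3.39394^(1/48) − 1 ≈ 0.025785, so r ≈ 2·0.025785 = 5.15700%.

5.157%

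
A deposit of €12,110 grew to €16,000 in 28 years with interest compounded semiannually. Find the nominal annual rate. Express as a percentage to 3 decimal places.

The 56-period growth factor is 16,000/12,110 = 1.32122.
r/2 = 1.32122^(1/56) − 1 ≈ 0.00498663, so r ≈ 2·0.00498663 = 0.99733%.

0.997%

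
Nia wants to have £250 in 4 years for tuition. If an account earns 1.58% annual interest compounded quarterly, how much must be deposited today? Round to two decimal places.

Growth factor = (1 + 0.00395)^16 ≈ 1.06510726.
P = 250/1.06510726 ≈ 234.7181.

£234.72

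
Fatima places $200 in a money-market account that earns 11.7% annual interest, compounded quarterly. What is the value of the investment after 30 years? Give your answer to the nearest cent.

$6,361.14

Periodic rate = 11.7%/4 = 0.02925; periods = 4·30 = 120.
A = 200·(1 + 0.02925)^120 ≈ 200·31.80570894 ≈ 6,361.1418.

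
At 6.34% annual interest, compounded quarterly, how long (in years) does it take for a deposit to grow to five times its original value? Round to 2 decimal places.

25.59 years

(1 + 0.01585)^(4t) = 5.
4t = ln 5 / ln(1 + 0.01585) ≈ 1.6094/0.0157257 ≈ 102.3444.
t ≈ 25.5861.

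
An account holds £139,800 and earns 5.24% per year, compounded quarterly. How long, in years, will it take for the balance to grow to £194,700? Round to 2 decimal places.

6.36 years

(1 + 0.0131)^(4t) = 194,700/139,800 = 1.3927.
4t·ln(1 + 0.0131) = ln(1.3927); 4t = 0.33125/0.0130149 ≈ 25.4513.
t ≈ 6.3628 years.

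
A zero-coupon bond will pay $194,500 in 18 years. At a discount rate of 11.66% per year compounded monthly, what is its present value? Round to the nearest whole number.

Growth factor = (1 + 0.1166/12)^216 ≈ 8.07416052637.
P = 194,500/8.07416052637 ≈ 24,089.1916.

$24,089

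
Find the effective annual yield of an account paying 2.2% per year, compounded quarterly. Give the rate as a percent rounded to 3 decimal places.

2.218%

One year is 4 periods at 0.0055 each: (1 + 0.0055)^4 ≈ 1.022182.
EAR = 1.022182 − 1 ≈ 2.21822%.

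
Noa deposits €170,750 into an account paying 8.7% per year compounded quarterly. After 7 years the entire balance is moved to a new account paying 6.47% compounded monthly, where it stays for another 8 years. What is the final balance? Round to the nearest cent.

€522,634.18

After 7 years at 8.7%: 170,750 × 1.82662795024 ≈ 311,896.7225.
Then 8 years at 6.47%: 311,896.7225 × 1.67566421347 ≈ 522,634.1762.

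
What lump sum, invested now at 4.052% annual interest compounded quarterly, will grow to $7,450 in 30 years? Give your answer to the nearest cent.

$2,222.72

Periodic rate = 4.052%/4 = 0.01013; 120 periods.
P = 7,450/(1 + 0.01013)^120 ≈ 7,450/3.351755549 ≈ 2,222.7158.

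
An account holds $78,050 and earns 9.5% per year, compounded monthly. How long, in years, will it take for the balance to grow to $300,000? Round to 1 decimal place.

14.2 years

(1 + 0.00791667)^(12t) = 300,000/78,050 = 3.8437.
12t·ln(1 + 0.00791667) = ln(3.8437); 12t = 1.3464/0.00788549 ≈ 170.7481.
t ≈ 14.2290 years.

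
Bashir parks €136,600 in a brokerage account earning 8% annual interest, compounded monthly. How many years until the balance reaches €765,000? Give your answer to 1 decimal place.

(1 + 0.00666667)^(12t) = 765,000/136,600 = 5.6003.
12t·ln(1 + 0.00666667) = ln(5.6003); 12t = 1.7228/0.00664454 ≈ 259.2833.
t ≈ 21.6069 years.

21.6 years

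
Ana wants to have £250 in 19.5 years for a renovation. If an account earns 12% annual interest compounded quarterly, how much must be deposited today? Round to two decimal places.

Growth factor = (1 + 0.03)^78 ≈ 10.0300599.
P = 250/10.0300599 ≈ 24.9251.

£24.93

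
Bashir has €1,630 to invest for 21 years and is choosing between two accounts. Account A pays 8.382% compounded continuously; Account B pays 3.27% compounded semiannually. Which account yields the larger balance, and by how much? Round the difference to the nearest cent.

Account A, by €6,255.25

Account A growth factor: e^(0.08382·21) = e^1.76022 ≈ 5.813716271; balance ≈ 9,476.3575.
Account B growth factor: (1 + 0.01635)^42 ≈ 1.976142431; balance ≈ 3,221.1122.
Account A is larger by 6,255.2454.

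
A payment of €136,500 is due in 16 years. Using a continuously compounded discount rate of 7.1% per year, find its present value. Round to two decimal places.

P = A·e^(−rt) = 136,500·e^(−1.136).
e^(−1.136) ≈ 0.321100859871, so P ≈ 43,830.2674.

€43,830.27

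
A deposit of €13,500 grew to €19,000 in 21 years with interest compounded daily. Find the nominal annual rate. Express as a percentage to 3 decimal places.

1.627%

(1 + r/365)^7665 = 19,000/13,500 = 1.40741.
1 + r/365 = 1.40741^(1/7665) ≈ 1.000045, so r/365 ≈ 0.0000445867.
r ≈ 365·0.0000445867 = 1.62741%.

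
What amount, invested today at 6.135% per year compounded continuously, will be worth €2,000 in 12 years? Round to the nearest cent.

P = A·e^(−rt) = 2,000·e^(−0.7362).
e^(−0.7362) ≈ 0.4789303975, so P ≈ 957.8608.

€957.86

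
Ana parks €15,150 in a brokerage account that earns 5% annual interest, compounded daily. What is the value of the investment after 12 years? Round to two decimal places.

€27,603.97

Periodic rate = 5%/365 = 0.000136986; periods = 365·12 = 4380.
A = 15,150·(1 + 0.05/365)^4380 ≈ 15,150·1.8220439272 ≈ 27,603.9655.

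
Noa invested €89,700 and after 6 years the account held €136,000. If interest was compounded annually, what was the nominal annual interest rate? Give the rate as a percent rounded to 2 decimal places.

(1 + r)^6 = 136,000/89,700 = 1.51616.
1 + r = 1.51616^(1/6) ≈ 1.071826, so r ≈ 0.0718263.
r ≈ 7.18263%.

7.18%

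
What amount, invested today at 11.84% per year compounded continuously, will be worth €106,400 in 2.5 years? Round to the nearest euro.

P = A·e^(−rt) = 106,400·e^(−0.296).
e^(−0.296) ≈ 0.74378742802, so P ≈ 79,138.9823.

€79,139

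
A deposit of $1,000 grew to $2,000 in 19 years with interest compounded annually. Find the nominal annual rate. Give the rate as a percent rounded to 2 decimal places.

(1 + r)^19 = 2,000/1,000 = 2.
1 + r = 2^(1/19) ≈ 1.037155, so r ≈ 0.037155.
r ≈ 3.71550%.

3.72%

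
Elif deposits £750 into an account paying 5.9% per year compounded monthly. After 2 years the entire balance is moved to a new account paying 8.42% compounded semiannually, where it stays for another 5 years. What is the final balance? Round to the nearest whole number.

After 2 years at 5.9%: 750 × 1.12491881 ≈ 843.6891.
Then 5 years at 8.42%: 843.6891 × 1.510406893 ≈ 1,274.3138.

£1,274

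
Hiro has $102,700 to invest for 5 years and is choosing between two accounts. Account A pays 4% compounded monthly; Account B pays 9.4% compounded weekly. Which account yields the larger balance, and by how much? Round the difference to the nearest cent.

Account B, by $38,853.35

Account A growth factor: (1 + 0.04/12)^60 ≈ 1.22099659394; balance ≈ 125,396.3502.
Account B growth factor: (1 + 0.094/52)^260 ≈ 1.59931546538; balance ≈ 164,249.6983.
Account B is larger by 38,853.3481.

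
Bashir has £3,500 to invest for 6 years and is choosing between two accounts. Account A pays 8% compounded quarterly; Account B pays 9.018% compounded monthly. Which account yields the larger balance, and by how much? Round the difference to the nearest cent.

Account A growth factor: (1 + 0.02)^24 ≈ 1.608437249; balance ≈ 5,629.5304.
Account B growth factor: (1 + 0.007515)^72 ≈ 1.714389466; balance ≈ 6,000.3631.
Account B is larger by 370.8328.

Account B, by £370.83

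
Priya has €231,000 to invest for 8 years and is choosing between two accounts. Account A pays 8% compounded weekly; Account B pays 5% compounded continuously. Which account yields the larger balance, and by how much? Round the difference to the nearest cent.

A: (1 + 0.08/52)^416 ≈ 1.89554841298, so 231,000 × 1.89554841298 ≈ 437,871.6834.
B: e^(0.05·8) = e^0.4 ≈ 1.49182469764, so 231,000 × 1.49182469764 ≈ 344,611.5052.
Difference ≈ 93,260.1782 in favor of A.

Account A, by €93,260.18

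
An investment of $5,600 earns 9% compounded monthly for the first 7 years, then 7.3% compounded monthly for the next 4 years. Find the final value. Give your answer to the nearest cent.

Phase 1: 5,600·(1 + 0.0075)^84 ≈ 10,489.9310.
Phase 2: 10,489.9310·(1 + 0.073/12)^48 ≈ 14,034.6779.

$14,034.68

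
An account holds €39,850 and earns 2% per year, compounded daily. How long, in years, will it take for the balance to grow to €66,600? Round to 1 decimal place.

We need (1 + 0.0000547945)^(365t) = 1.6713, so 365t = ln 1.6713 / ln 1.000055 ≈ 9373.1314.
t ≈ 9373.1314/365 = 25.6798 years.

25.7 years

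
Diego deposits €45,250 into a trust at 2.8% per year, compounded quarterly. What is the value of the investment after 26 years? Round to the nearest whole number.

€93,472

Growth factor = (1 + 0.007)^104 ≈ 2.0656890034.
A ≈ 45,250 × 2.0656890034 ≈ 93,472.4274.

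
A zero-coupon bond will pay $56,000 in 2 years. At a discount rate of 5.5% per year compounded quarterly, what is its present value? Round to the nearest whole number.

$50,204

Periodic rate = 5.5%/4 = 0.01375; 8 periods.
P = 56,000/(1 + 0.01375)^8 ≈ 56,000/1.115441858 ≈ 50,204.3200.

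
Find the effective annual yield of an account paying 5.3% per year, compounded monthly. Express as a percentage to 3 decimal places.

EAR = (1 + 5.3%/12)^12 − 1 = (1 + 0.00441667)^12 − 1.
(1 + 0.00441667)^12 ≈ 1.054307, so EAR ≈ 5.43066%.

5.431%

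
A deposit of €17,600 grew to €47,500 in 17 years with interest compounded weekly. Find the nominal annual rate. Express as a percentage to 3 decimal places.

5.843%

The 884-period growth factor is 47,500/17,600 = 2.69886.
r/52 = 2.69886^(1/884) − 1 ≈ 0.00112374, so r ≈ 52·0.00112374 = 5.84346%.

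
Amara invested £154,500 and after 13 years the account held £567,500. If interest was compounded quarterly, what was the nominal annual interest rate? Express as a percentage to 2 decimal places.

(1 + r/4)^52 = 567,500/154,500 = 3.67314.
1 + r/4 = 3.67314^(1/52) ≈ 1.025336, so r/4 ≈ 0.0253358.
r ≈ 4·0.0253358 = 10.13430%.

10.13%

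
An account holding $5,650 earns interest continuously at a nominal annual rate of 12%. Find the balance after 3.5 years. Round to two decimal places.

$8,599.08

A = P·e^(rt) = 5,650·e^(0.12·3.5) = 5,650·e^0.42.
e^0.42 ≈ 1.521961556, so A ≈ 8,599.0828.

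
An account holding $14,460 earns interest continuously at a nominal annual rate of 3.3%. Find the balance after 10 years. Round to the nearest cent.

$20,113.40

A = P·e^(rt) = 14,460·e^(0.033·10) = 14,460·e^0.33.
e^0.33 ≈ 1.3909681285, so A ≈ 20,113.3991.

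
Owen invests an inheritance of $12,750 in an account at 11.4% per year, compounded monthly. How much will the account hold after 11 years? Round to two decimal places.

$44,416.55

Periodic rate = 11.4%/12 = 0.0095; periods = 12·11 = 132.
A = 12,750·(1 + 0.0095)^132 ≈ 12,750·3.4836512647 ≈ 44,416.5536.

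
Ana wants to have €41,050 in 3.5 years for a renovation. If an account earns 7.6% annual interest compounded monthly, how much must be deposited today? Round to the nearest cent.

Periodic rate = 7.6%/12 = 0.00633333; 42 periods.
P = 41,050/(1 + 0.076/12)^42 ≈ 41,050/1.3036411141 ≈ 31,488.7277.

€31,488.73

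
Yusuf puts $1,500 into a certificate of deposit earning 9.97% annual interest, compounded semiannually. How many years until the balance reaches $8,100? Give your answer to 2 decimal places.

17.33 years

We need (1 + 0.04985)^(2t) = 5.4, so 2t = ln 5.4 / ln 1.04985 ≈ 34.6658.
t ≈ 34.6658/2 = 17.3329 years.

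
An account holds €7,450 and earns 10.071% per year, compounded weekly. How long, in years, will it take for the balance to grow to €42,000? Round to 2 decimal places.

We need (1 + 0.00193673)^(52t) = 5.6376, so 52t = ln 5.6376 / ln 1.001937 ≈ 893.8412.
t ≈ 893.8412/52 = 17.1893 years.

17.19 years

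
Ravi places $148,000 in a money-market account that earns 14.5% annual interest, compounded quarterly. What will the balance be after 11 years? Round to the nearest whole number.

$709,090

Growth factor = (1 + 0.03625)^44 ≈ 4.79115164073.
A ≈ 148,000 × 4.79115164073 ≈ 709,090.4428.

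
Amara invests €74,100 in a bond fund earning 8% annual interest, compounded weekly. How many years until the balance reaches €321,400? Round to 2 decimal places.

(1 + 0.00153846)^(52t) = 321,400/74,100 = 4.3374.
52t·ln(1 + 0.00153846) = ln(4.3374); 52t = 1.4673/0.00153728 ≈ 954.4595.
t ≈ 18.3550 years.

18.35 years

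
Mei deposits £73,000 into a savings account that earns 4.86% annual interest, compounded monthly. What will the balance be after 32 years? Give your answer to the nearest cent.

Periodic rate = 4.86%/12 = 0.00405; periods = 12·32 = 384.
A = 73,000·(1 + 0.00405)^384 ≈ 73,000·4.72118202519 ≈ 344,646.2878.

£344,646.29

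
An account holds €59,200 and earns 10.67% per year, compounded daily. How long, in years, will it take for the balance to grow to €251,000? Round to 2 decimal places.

13.54 years

We need (1 + 0.000292329)^(365t) = 4.2399, so 365t = ln 4.2399 / ln 1.000292 ≈ 4942.1839.
t ≈ 4942.1839/365 = 13.5402 years.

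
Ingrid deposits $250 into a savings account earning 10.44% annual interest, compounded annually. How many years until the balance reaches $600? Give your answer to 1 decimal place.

8.8 years

We need (1 + 0.1044)^t = 2.4, so t = ln 2.4 / ln 1.1044 ≈ 8.8162.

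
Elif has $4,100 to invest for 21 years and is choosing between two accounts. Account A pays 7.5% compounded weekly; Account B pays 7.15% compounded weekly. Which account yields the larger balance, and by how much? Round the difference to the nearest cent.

Account A growth factor: (1 + 0.075/52)^1092 ≈ 4.8252631571; balance ≈ 19,783.5789.
Account B growth factor: (1 + 0.001375)^1092 ≈ 4.4837899691; balance ≈ 18,383.5389.
Account A is larger by 1,400.0401.

Account A, by $1,400.04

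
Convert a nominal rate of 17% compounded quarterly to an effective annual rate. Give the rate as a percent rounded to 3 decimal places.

EAR = (1 + 17%/4)^4 − 1 = (1 + 0.0425)^4 − 1.
(1 + 0.0425)^4 ≈ 1.181148, so EAR ≈ 18.11478%.

18.115%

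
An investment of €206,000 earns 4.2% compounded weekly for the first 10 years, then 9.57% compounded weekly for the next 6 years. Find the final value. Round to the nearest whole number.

Phase 1: 206,000·(1 + 0.042/52)^520 ≈ 313,470.9351.
Phase 2: 313,470.9351·(1 + 0.0957/52)^312 ≈ 556,339.6103.

€556,340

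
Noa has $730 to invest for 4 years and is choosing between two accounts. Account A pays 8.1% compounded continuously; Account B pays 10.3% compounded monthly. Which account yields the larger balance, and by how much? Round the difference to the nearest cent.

Account A growth factor: e^(0.081·4) = e^0.324 ≈ 1.382647307; balance ≈ 1,009.3325.
Account B growth factor: (1 + 0.103/12)^48 ≈ 1.507182308; balance ≈ 1,100.2431.
Account B is larger by 90.9106.

Account B, by $90.91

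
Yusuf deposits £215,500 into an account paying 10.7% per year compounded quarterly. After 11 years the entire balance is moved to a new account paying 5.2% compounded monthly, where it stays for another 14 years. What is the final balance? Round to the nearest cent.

After 11 years at 10.7%: 215,500 × 3.194826713554 ≈ 688,485.1568.
Then 14 years at 5.2%: 688,485.1568 × 2.067680005902 ≈ 1,423,566.9930.

£1,423,566.99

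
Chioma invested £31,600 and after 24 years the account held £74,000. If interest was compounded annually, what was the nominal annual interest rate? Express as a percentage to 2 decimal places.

3.61%

(1 + r)^24 = 74,000/31,600 = 2.34177.
1 + r = 2.34177^(1/24) ≈ 1.036091, so r ≈ 0.0360905.
r ≈ 3.60905%.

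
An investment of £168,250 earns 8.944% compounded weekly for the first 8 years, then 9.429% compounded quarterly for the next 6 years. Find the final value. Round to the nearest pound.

£601,563

After 8 years at 8.944%: 168,250 × 2.04399322445 ≈ 343,901.8600.
Then 6 years at 9.429%: 343,901.8600 × 1.74922881822 ≈ 601,563.0442.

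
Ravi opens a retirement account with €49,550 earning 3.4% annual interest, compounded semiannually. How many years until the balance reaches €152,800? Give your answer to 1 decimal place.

(1 + 0.017)^(2t) = 152,800/49,550 = 3.0838.
2t·ln(1 + 0.017) = ln(3.0838); 2t = 1.1261/0.0168571 ≈ 66.8055.
t ≈ 33.4027 years.

33.4 years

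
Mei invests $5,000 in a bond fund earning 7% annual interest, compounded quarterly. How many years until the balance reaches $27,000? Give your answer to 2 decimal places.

(1 + 0.0175)^(4t) = 27,000/5,000 = 5.4.
4t·ln(1 + 0.0175) = ln(5.4); 4t = 1.6864/0.0173486 ≈ 97.2064.
t ≈ 24.3016 years.

24.30 years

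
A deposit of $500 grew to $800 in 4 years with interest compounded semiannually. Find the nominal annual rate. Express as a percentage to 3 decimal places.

(1 + r/2)^8 = 800/500 = 1.6.
1 + r/2 = 1.6^(1/8) ≈ 1.060511, so r/2 ≈ 0.0605106.
r ≈ 2·0.0605106 = 12.10211%.

12.102%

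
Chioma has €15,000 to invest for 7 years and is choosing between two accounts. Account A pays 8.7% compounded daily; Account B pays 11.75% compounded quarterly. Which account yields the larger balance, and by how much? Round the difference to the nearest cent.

Account B, by €6,163.70

A: (1 + 0.087/365)^2555 ≈ 1.8384584693, so 15,000 × 1.8384584693 ≈ 27,576.8770.
B: (1 + 0.029375)^28 ≈ 2.249371884, so 15,000 × 2.249371884 ≈ 33,740.5783.
Difference ≈ 6,163.7012 in favor of B.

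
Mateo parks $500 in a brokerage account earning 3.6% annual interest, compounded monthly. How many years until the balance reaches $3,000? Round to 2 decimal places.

(1 + 0.003)^(12t) = 3,000/500 = 6.
12t·ln(1 + 0.003) = ln(6); 12t = 1.7918/0.00299551 ≈ 598.1486.
t ≈ 49.8457 years.

49.85 years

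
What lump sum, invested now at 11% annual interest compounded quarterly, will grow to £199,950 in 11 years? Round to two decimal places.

Periodic rate = 11%/4 = 0.0275; 44 periods.
P = 199,950/(1 + 0.0275)^44 ≈ 199,950/3.29913847129 ≈ 60,606.7316.

£60,606.73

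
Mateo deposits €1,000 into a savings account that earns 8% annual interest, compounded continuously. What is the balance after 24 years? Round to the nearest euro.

A = P·e^(rt) = 1,000·e^(0.08·24) = 1,000·e^1.92.
e^1.92 ≈ 6.820958469, so A ≈ 6,820.9585.

€6,821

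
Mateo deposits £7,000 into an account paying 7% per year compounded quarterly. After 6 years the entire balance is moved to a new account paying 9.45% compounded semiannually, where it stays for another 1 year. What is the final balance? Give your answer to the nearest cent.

£11,641.93

After 6 years at 7%: 7,000 × 1.5164427864 ≈ 10,615.0995.
Then 1 years at 9.45%: 10,615.0995 × 1.0967325625 ≈ 11,641.9253.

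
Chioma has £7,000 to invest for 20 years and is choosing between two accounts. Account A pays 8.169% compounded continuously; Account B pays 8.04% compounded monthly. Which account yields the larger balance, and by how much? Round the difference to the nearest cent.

Account A growth factor: e^(0.08169·20) = e^1.6338 ≈ 5.1233063392; balance ≈ 35,863.1444.
Account B growth factor: (1 + 0.0067)^240 ≈ 4.9661115063; balance ≈ 34,762.7805.
Account A is larger by 1,100.3638.

Account A, by £1,100.36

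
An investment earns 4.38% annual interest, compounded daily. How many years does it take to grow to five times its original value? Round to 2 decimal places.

36.75 years

(1 + 0.00012)^(365t) = 5.
365t = ln 5 / ln(1 + 0.00012) ≈ 1.6094/0.000119993 ≈ 13412.7873.
t ≈ 36.7474.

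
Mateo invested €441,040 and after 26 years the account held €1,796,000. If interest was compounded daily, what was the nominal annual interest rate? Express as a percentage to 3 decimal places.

5.401%

The 9490-period growth factor is 1,796,000/441,040 = 4.07219.
r/365 = 4.07219^(1/9490) − 1 ≈ 0.000147975, so r ≈ 365·0.000147975 = 5.40110%.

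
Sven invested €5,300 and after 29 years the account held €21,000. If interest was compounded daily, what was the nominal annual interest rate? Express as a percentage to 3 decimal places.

4.748%

The 10585-period growth factor is 21,000/5,300 = 3.96226.
r/365 = 3.96226^(1/10585) − 1 ≈ 0.000130081, so r ≈ 365·0.000130081 = 4.74795%.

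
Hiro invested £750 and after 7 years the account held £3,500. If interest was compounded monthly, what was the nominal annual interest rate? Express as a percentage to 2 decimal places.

(1 + r/12)^84 = 3,500/750 = 4.66667.
1 + r/12 = 4.66667^(1/84) ≈ 1.018508, so r/12 ≈ 0.0185078.
r ≈ 12·0.0185078 = 22.20938%.

22.21%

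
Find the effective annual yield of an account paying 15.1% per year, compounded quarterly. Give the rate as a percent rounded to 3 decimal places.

EAR = (1 + 15.1%/4)^4 − 1 = (1 + 0.03775)^4 − 1.
(1 + 0.03775)^4 ≈ 1.159768, so EAR ≈ 15.97676%.

15.977%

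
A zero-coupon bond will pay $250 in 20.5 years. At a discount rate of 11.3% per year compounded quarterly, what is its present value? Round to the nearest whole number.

$25

Periodic rate = 11.3%/4 = 0.02825; 82 periods.
P = 250/(1 + 0.02825)^82 ≈ 250/9.81962473 ≈ 25.4592.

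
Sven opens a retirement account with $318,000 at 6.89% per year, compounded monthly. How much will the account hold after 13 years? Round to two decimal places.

Growth factor = (1 + 0.0689/12)^156 ≈ 2.44278405539.
A ≈ 318,000 × 2.44278405539 ≈ 776,805.3296.

$776,805.33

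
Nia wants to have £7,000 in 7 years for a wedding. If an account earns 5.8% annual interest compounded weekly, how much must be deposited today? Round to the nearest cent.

Periodic rate = 5.8%/52 = 0.00111538; 364 periods.
P = 7,000/(1 + 0.058/52)^364 ≈ 7,000/1.500463027 ≈ 4,665.2266.

£4,665.23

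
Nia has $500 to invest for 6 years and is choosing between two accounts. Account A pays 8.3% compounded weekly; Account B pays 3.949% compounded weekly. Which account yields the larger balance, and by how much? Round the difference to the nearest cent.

A: (1 + 0.083/52)^312 ≈ 1.64477399, so 500 × 1.64477399 ≈ 822.3870.
B: (1 + 0.03949/52)^312 ≈ 1.26725111, so 500 × 1.26725111 ≈ 633.6256.
Difference ≈ 188.7614 in favor of A.

Account A, by $188.76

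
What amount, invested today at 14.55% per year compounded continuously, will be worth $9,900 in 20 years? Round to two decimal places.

$539.31

P = A·e^(−rt) = 9,900·e^(−2.91).
e^(−2.91) ≈ 0.05447572987, so P ≈ 539.3097.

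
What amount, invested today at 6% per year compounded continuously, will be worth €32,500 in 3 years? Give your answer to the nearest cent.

€27,146.28

P = A·e^(−rt) = 32,500·e^(−0.18).
e^(−0.18) ≈ 0.83527021141, so P ≈ 27,146.2819.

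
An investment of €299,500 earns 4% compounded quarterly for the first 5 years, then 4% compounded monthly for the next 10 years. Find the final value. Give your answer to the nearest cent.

€544,820.21

After 5 years at 4%: 299,500 × 1.22019003995 ≈ 365,446.9170.
Then 10 years at 4%: 365,446.9170 × 1.49083268242 ≈ 544,820.2075.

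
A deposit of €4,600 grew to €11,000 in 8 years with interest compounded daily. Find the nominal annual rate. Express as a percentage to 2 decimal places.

(1 + r/365)^2920 = 11,000/4,600 = 2.3913.
1 + r/365 = 2.3913^(1/2920) ≈ 1.000299, so r/365 ≈ 0.00029862.
r ≈ 365·0.00029862 = 10.89961%.

10.90%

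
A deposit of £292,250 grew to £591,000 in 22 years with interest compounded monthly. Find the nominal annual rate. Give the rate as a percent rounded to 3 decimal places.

3.205%

The 264-period growth factor is 591,000/292,250 = 2.02224.
r/12 = 2.02224^(1/264) − 1 ≈ 0.00267101, so r ≈ 12·0.00267101 = 3.20521%.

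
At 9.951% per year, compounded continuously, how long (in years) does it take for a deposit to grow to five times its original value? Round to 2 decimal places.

e^(0.09951t) = 5, so 0.09951t = ln 5 ≈ 1.6094.
t ≈ 1.6094/0.09951 ≈ 16.1736.

16.17 years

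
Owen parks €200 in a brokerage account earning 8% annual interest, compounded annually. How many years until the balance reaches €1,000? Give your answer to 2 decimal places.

(1 + 0.08)^t = 1,000/200 = 5.
t·ln(1 + 0.08) = ln(5); t = 1.6094/0.076961 ≈ 20.9124.

20.91 years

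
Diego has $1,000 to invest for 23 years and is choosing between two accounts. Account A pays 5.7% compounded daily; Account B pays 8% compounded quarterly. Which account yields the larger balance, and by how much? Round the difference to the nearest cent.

Account B, by $2,473.73

A: (1 + 0.057/365)^8395 ≈ 3.709502034, so 1,000 × 3.709502034 ≈ 3,709.5020.
B: (1 + 0.02)^92 ≈ 6.183235705, so 1,000 × 6.183235705 ≈ 6,183.2357.
Difference ≈ 2,473.7337 in favor of B.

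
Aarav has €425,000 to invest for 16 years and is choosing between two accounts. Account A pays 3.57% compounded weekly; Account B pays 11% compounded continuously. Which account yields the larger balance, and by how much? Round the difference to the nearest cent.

Account B, by €1,718,017.49

Account A growth factor: (1 + 0.0357/52)^832 ≈ 1.7700433084; balance ≈ 752,268.4061.
Account B growth factor: e^(0.11·16) = e^1.76 ≈ 5.812437394403; balance ≈ 2,470,285.8926.
Account B is larger by 1,718,017.4865.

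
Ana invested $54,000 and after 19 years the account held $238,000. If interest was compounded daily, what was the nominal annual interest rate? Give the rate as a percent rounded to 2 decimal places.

7.81%

The 6935-period growth factor is 238,000/54,000 = 4.40741.
r/365 = 4.40741^(1/6935) − 1 ≈ 0.000213907, so r ≈ 365·0.000213907 = 7.80761%.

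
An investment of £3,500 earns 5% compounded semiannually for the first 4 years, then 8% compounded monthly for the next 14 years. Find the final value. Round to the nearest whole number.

£13,021

After 4 years at 5%: 3,500 × 1.2184028975 ≈ 4,264.4101.
Then 14 years at 8%: 4,264.4101 × 3.0534838258 ≈ 13,021.3074.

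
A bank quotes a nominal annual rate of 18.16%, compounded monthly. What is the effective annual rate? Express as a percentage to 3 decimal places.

19.750%

One year is 12 periods at 0.0151333 each: (1 + 0.0151333)^12 ≈ 1.197504.
EAR = 1.197504 − 1 ≈ 19.75043%.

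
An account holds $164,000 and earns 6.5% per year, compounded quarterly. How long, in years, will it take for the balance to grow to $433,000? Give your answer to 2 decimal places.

15.06 years

(1 + 0.01625)^(4t) = 433,000/164,000 = 2.6402.
4t·ln(1 + 0.01625) = ln(2.6402); 4t = 0.97087/0.0161194 ≈ 60.2301.
t ≈ 15.0575 years.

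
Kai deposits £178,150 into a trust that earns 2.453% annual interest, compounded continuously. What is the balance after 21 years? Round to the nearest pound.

A = P·e^(rt) = 178,150·e^(0.02453·21) = 178,150·e^0.51513.
e^0.51513 ≈ 1.67385608895, so A ≈ 298,197.4622.

£298,197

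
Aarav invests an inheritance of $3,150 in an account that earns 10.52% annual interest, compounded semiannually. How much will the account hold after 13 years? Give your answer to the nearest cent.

$11,944.23

Growth factor = (1 + 0.0526)^26 ≈ 3.7918182082.
A ≈ 3,150 × 3.7918182082 ≈ 11,944.2274.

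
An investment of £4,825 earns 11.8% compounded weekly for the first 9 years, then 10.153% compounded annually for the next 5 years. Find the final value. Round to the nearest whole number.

£22,604

Phase 1: 4,825·(1 + 0.118/52)^468 ≈ 13,937.8421.
Phase 2: 13,937.8421·(1 + 0.10153)^5 ≈ 22,603.5778.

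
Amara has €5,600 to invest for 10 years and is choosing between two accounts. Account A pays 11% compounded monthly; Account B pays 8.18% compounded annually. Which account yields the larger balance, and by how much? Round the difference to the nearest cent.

Account A, by €4,446.24

Account A growth factor: (1 + 0.11/12)^120 ≈ 2.989149603; balance ≈ 16,739.2378.
Account B growth factor: (1 + 0.0818)^10 ≈ 2.1951781491; balance ≈ 12,292.9976.
Account A is larger by 4,446.2401.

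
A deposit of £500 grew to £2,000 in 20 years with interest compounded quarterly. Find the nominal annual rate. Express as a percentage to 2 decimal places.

The 80-period growth factor is 2,000/500 = 4.
r/4 = 4^(1/80) − 1 ≈ 0.0174797, so r ≈ 4·0.0174797 = 6.99188%.

6.99%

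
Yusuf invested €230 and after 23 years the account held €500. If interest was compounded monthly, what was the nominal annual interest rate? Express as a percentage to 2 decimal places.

3.38%

The 276-period growth factor is 500/230 = 2.17391.
r/12 = 2.17391^(1/276) − 1 ≈ 0.00281747, so r ≈ 12·0.00281747 = 3.38097%.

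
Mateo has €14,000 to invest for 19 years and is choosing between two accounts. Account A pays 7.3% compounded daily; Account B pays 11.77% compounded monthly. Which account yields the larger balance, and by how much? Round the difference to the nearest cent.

Account B, by €73,569.35

A: (1 + 0.0002)^6935 ≈ 4.0022684725, so 14,000 × 4.0022684725 ≈ 56,031.7586.
B: (1 + 0.1177/12)^228 ≈ 9.25722198355, so 14,000 × 9.25722198355 ≈ 129,601.1078.
Difference ≈ 73,569.3492 in favor of B.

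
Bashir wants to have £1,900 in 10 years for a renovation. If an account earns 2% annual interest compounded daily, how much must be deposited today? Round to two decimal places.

£1,555.60

Growth factor = (1 + 0.02/365)^3650 ≈ 1.221396066.
P = 1,900/1.221396066 ≈ 1,555.5970.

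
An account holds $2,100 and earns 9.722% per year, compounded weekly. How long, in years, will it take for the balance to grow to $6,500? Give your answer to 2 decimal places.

11.63 years

(1 + 0.00186962)^(52t) = 6,500/2,100 = 3.0952.
52t·ln(1 + 0.00186962) = ln(3.0952); 52t = 1.1299/0.00186787 ≈ 604.8948.
t ≈ 11.6326 years.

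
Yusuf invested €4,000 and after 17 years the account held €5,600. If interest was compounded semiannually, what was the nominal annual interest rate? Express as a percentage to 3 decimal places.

1.989%

(1 + r/2)^34 = 5,600/4,000 = 1.4.
1 + r/2 = 1.4^(1/34) ≈ 1.009945, so r/2 ≈ 0.00994537.
r ≈ 2·0.00994537 = 1.98907%.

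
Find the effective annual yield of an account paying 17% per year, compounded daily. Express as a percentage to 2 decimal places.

18.53%

One year is 365 periods at 0.000465753 each: (1 + 0.000465753)^365 ≈ 1.185258.
EAR = 1.185258 − 1 ≈ 18.52579%.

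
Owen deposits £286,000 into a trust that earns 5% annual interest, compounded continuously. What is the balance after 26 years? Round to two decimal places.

£1,049,418.85

A = P·e^(rt) = 286,000·e^(0.05·26) = 286,000·e^1.3.
e^1.3 ≈ 3.669296667619, so A ≈ 1,049,418.8469.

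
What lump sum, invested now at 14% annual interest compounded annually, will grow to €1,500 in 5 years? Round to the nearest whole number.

€779

Annual rate = 14% = 0.14; 5 periods.
P = 1,500/(1 + 0.14)^5 ≈ 1,500/1.925414582 ≈ 779.0530.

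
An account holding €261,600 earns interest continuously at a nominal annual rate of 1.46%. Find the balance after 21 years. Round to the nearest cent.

€355,461.38

A = P·e^(rt) = 261,600·e^(0.0146·21) = 261,600·e^0.3066.
e^0.3066 ≈ 1.35879734042, so A ≈ 355,461.3843.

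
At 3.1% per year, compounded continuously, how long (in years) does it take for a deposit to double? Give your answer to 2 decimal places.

22.36 years

e^(0.031t) = 2, so 0.031t = ln 2 ≈ 0.69315.
t ≈ 0.69315/0.031 ≈ 22.3596.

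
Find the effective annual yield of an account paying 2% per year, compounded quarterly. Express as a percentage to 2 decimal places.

2.02%

EAR = (1 + 2%/4)^4 − 1 = (1 + 0.005)^4 − 1.
(1 + 0.005)^4 ≈ 1.020151, so EAR ≈ 2.01505%.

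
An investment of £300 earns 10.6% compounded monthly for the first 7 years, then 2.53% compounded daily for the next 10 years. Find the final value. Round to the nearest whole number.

£809

Phase 1: 300·(1 + 0.106/12)^84 ≈ 627.9901.
Phase 2: 627.9901·(1 + 0.0253/365)^3650 ≈ 808.7709.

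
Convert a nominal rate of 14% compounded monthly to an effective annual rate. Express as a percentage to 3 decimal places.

14.934%

EAR = (1 + 14%/12)^12 − 1 = (1 + 0.0116667)^12 − 1.
(1 + 0.0116667)^12 ≈ 1.149342, so EAR ≈ 14.93420%.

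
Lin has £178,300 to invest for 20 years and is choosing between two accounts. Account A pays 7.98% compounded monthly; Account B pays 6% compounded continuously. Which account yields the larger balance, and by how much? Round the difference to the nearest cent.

Account A, by £282,988.46

Account A growth factor: (1 + 0.00665)^240 ≈ 4.90726475228; balance ≈ 874,965.3053.
Account B growth factor: e^(0.06·20) = e^1.2 ≈ 3.32011692274; balance ≈ 591,976.8473.
Account A is larger by 282,988.4580.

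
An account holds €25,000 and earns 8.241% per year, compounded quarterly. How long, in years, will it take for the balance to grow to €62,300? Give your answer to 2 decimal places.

We need (1 + 0.0206025)^(4t) = 2.492, so 4t = ln 2.492 / ln 1.020603 ≈ 44.7742.
t ≈ 44.7742/4 = 11.1935 years.

11.19 years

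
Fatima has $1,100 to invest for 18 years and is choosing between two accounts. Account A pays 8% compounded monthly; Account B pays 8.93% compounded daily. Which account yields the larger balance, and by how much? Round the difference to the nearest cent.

Account B, by $867.09

A: (1 + 0.08/12)^216 ≈ 4.200574187, so 1,100 × 4.200574187 ≈ 4,620.6316.
B: (1 + 0.0893/365)^6570 ≈ 4.988839915, so 1,100 × 4.988839915 ≈ 5,487.7239.
Difference ≈ 867.0923 in favor of B.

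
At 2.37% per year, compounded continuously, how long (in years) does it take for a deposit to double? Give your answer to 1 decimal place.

29.2 years

e^(0.0237t) = 2, so 0.0237t = ln 2 ≈ 0.69315.
t ≈ 0.69315/0.0237 ≈ 29.2467.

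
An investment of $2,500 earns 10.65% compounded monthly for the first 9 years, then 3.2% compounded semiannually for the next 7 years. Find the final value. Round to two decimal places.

After 9 years at 10.65%: 2,500 × 2.596778545 ≈ 6,491.9464.
Then 7 years at 3.2%: 6,491.9464 × 1.248854696 ≈ 8,107.4977.

$8,107.50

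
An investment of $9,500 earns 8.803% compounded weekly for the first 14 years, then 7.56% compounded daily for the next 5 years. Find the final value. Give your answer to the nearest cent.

$47,495.30

Phase 1: 9,500·(1 + 0.08803/52)^728 ≈ 32,546.4989.
Phase 2: 32,546.4989·(1 + 0.0756/365)^1825 ≈ 47,495.2954.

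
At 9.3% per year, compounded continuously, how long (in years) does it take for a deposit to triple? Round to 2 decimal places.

11.81 years

e^(0.093t) = 3, so 0.093t = ln 3 ≈ 1.0986.
t ≈ 1.0986/0.093 ≈ 11.8130.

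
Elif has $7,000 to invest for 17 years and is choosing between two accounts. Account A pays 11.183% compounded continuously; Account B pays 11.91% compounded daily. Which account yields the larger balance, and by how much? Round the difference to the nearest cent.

Account B, by $6,146.12

Account A growth factor: e^(0.11183·17) = e^1.90111 ≈ 6.6933199055; balance ≈ 46,853.2393.
Account B growth factor: (1 + 0.1191/365)^6205 ≈ 7.5713375343; balance ≈ 52,999.3627.
Account B is larger by 6,146.1234.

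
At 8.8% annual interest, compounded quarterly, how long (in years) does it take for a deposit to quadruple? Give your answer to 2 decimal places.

15.93 years

(1 + 0.022)^(4t) = 4.
4t = ln 4 / ln(1 + 0.022) ≈ 1.3863/0.0217615 ≈ 63.7040.
t ≈ 15.9260.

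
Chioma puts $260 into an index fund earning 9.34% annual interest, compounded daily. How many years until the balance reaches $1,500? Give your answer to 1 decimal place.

(1 + 0.00025589)^(365t) = 1,500/260 = 5.7692.
365t·ln(1 + 0.00025589) = ln(5.7692); 365t = 1.7525/0.000255858 ≈ 6849.6626.
t ≈ 18.7662 years.

18.8 years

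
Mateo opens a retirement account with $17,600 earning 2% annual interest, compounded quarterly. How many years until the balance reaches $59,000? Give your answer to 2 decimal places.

60.63 years

(1 + 0.005)^(4t) = 59,000/17,600 = 3.3523.
4t·ln(1 + 0.005) = ln(3.3523); 4t = 1.2096/0.00498754 ≈ 242.5320.
t ≈ 60.6330 years.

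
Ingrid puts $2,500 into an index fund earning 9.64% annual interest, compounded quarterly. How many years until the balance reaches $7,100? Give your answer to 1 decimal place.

(1 + 0.0241)^(4t) = 7,100/2,500 = 2.84.
4t·ln(1 + 0.0241) = ln(2.84); 4t = 1.0438/0.0238142 ≈ 43.8312.
t ≈ 10.9578 years.

11.0 years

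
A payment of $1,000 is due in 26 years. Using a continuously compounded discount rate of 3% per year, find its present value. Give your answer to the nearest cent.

P = A·e^(−rt) = 1,000·e^(−0.78).
e^(−0.78) ≈ 0.458406011, so P ≈ 458.4060.

$458.41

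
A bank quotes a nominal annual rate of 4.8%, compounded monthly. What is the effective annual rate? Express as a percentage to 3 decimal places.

4.907%

One year is 12 periods at 0.004 each: (1 + 0.004)^12 ≈ 1.04907.
EAR = 1.04907 − 1 ≈ 4.90702%.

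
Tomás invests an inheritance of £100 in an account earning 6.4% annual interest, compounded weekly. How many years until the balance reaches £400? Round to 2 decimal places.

21.67 years

(1 + 0.00123077)^(52t) = 400/100 = 4.
52t·ln(1 + 0.00123077) = ln(4); 52t = 1.3863/0.00123001 ≈ 1127.0572.
t ≈ 21.6742 years.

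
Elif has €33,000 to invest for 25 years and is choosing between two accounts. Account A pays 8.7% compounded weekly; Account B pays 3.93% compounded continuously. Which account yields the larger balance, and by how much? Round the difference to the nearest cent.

Account A, by €201,797.52

Account A growth factor: (1 + 0.087/52)^1300 ≈ 8.78620216959; balance ≈ 289,944.6716.
Account B growth factor: e^(0.0393·25) = e^0.9825 ≈ 2.6711257159; balance ≈ 88,147.1486.
Account A is larger by 201,797.5230.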